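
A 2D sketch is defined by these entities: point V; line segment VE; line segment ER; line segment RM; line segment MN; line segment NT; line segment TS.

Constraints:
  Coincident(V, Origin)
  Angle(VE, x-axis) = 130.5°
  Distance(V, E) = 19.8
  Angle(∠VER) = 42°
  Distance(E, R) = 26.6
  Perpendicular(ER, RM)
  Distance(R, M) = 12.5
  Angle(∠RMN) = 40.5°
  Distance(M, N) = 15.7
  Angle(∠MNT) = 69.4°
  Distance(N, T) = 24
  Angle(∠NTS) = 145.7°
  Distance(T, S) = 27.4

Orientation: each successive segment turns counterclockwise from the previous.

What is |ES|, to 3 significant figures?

65.5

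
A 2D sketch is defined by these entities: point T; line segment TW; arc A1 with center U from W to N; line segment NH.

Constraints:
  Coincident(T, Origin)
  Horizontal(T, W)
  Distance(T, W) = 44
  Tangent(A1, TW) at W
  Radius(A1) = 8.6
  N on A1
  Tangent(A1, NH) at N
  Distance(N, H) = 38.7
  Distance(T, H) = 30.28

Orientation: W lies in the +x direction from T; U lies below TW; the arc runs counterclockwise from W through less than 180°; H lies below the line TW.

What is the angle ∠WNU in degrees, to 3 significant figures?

68.5°

Checks: T.y = 0.00, W.y = 0.00 ✓; |UN| = 8.600 ✓; ∠(UN, NH) = 90.00° ✓; |NH| = 38.70 ✓; |TH| = 30.28 ✓.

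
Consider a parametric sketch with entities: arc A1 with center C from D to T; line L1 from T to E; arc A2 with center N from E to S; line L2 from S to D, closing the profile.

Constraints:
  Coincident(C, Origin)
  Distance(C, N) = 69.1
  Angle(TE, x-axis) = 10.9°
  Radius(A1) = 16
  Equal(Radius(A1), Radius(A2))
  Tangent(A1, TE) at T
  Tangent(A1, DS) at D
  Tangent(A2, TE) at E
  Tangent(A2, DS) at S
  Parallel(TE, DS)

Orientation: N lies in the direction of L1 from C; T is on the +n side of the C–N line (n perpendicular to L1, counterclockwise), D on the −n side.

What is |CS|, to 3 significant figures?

70.9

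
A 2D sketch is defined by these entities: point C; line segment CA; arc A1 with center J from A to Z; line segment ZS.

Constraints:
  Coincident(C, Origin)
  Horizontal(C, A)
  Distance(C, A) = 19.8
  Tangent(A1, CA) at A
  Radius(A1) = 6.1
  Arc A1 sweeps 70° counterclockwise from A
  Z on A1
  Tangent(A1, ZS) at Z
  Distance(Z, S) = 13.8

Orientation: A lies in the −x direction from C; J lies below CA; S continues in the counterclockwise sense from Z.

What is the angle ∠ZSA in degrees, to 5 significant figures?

11.612°

C is at the origin; CA is horizontal with |CA| = 19.8 and A on the −x side, so A = (-19.800, 0.0000). The tangent condition forces JA to be normal to CA, so J = A + (0, -6.1) = (-19.800, -6.1000). On A1, A sits at bearing 90° from J; a 70° counterclockwise sweep puts Z at bearing 160°, so Z = J + 6.1·(cos 160°, sin 160°) = (-25.532, -4.0137). A1 meets ZS tangentially, so JZ is at right angles to ZS, so ZS runs along (−sin 160°, cos 160°); with |ZS| = 13.8, S = (-30.252, -16.981). Then cos ∠ZSA = SZ·SA / (|SZ||SA|), giving 11.612°.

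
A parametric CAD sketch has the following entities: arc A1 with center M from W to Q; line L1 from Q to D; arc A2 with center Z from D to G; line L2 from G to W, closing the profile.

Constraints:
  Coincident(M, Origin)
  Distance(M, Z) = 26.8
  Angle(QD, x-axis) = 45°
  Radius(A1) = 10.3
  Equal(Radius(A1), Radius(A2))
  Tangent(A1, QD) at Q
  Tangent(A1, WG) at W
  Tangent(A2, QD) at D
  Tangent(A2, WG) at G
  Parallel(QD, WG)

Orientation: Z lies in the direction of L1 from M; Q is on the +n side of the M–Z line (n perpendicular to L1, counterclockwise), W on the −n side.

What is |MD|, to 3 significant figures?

28.7

The slot axis is L1's direction at 45.0°, so u = (cos 45.0°, sin 45.0°) = (0.707, 0.707) and n = (−sin 45.0°, cos 45.0°) = (-0.707, 0.707). M is at the origin and Z lies 26.8 along u from M, so Z = 26.8·u = (19.0, 19.0). Tangency of A1 to both parallel lines with radius 10.3 puts Q and W at M ± 10.3·n: Q = (-7.28, 7.28), W = (7.28, -7.28). Equal radii place D and G the same way about Z: D = Z + 10.3·n = (11.7, 26.2), G = Z − 10.3·n = (26.2, 11.7). Then |MD| = |D − M| = 28.7.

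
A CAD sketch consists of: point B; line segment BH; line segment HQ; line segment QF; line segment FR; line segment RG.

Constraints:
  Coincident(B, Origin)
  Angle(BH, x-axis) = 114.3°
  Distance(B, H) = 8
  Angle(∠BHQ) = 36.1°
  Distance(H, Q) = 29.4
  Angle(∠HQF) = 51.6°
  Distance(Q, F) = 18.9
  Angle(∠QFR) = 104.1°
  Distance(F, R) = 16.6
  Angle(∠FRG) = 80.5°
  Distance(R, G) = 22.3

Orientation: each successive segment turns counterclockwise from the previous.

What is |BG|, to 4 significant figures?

17.46

B is at the origin; BH runs at 114.3° with length 8.0, so H = (-3.292, 7.291). ∠BHQ = 36.1° gives HQ at -101.8° from the x-axis; with |HQ| = 29.4, Q = (-9.304, -21.49). ∠HQF = 51.6° gives QF at 26.60° from the x-axis; with |QF| = 18.9, F = (7.595, -13.02). ∠QFR = 104.1° gives FR at 102.5° from the x-axis; with |FR| = 16.6, R = (4.002, 3.182). ∠FRG = 80.5° gives RG at -158.0° from the x-axis; with |RG| = 22.3, G = (-16.67, -5.172). Then |BG| = |G − B| = 17.46.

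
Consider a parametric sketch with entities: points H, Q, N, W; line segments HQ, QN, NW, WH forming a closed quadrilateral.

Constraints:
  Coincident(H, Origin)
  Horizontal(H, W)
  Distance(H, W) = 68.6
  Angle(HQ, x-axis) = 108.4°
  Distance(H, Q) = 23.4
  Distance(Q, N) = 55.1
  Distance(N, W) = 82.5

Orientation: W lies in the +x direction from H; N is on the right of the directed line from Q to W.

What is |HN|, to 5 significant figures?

33.644

H is at the origin; H and W share the same y with |HW| = 68.6 and W in +x, so W = (68.6, 0). HQ runs at 108.4° with |HQ| = 23.4, so Q = (-7.3862, 22.204). N is determined by |QN| = 55.1 and |NW| = 82.5 together: it lies at the intersection of circle(Q, 55.1) and circle(W, 82.5). With |QW| = 79.164, the foot of the radical line on QW is 15.769 from Q and the perpendicular offset is √(55.1² − 15.769²) = 52.795. Taking the right-of-QW solution: N = (-7.0581, -32.895).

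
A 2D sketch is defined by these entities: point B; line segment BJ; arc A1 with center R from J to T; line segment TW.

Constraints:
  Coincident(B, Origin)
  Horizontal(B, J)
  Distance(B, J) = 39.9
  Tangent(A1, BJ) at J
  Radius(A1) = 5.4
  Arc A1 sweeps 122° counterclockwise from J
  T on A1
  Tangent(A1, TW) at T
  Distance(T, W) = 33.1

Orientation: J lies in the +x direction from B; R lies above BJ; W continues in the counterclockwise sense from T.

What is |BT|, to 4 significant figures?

45.24

The tangent condition forces RJ to be normal to BJ, so R = J + (0, 5.4) = (39.90, 5.400). On A1, J sits at bearing -90° from R; a 122° counterclockwise sweep puts T at bearing 32°, so T = R + 5.4·(cos 32°, sin 32°) = (44.48, 8.262). Then |BT| = |T − B| = 45.24.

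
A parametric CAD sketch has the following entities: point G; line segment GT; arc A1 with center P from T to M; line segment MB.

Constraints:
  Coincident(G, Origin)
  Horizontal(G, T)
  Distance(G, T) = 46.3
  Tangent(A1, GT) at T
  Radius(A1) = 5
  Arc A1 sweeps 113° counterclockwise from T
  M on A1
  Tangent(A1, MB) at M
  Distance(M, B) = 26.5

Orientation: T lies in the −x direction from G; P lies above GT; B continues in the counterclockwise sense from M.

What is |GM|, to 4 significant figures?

42.27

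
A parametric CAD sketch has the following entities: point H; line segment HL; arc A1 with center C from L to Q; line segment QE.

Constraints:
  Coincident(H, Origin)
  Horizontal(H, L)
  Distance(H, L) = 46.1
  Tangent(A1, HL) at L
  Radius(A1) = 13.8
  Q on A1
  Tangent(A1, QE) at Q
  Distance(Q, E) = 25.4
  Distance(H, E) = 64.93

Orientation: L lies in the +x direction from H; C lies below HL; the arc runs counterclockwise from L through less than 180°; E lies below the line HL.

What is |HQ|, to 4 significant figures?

40.87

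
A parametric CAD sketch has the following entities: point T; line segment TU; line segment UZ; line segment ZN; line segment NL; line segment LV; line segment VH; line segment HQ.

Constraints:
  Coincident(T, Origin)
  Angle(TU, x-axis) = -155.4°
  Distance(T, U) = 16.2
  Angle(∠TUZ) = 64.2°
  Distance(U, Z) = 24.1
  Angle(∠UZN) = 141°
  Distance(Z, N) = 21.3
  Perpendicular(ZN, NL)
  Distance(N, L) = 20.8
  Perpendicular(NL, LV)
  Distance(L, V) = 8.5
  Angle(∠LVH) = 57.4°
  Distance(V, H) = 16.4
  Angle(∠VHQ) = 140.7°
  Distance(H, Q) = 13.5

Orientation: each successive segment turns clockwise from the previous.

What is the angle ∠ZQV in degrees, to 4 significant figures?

44.36°

T is at the origin; TU runs at -155.4° with length 16.2, so U = (-14.73, -6.744). ∠TUZ = 64.2° gives UZ at 88.80° from the x-axis; with |UZ| = 24.1, Z = (-14.22, 17.35). ∠UZN = 141.0° gives ZN at 49.80° from the x-axis; with |ZN| = 21.3, N = (-0.4767, 33.62). ZN is perpendicular to NL, so NL runs at -40.20°; with |NL| = 20.8, L = (15.41, 20.19). NL ⟂ LV, so LV runs at -130.2°; with |LV| = 8.5, V = (9.924, 13.70). ∠LVH = 57.4° gives VH at 107.2° from the x-axis; with |VH| = 16.4, H = (5.074, 29.37). ∠VHQ = 140.7° gives HQ at 67.90° from the x-axis; with |HQ| = 13.5, Q = (10.15, 41.88). Then cos ∠ZQV = QZ·QV / (|QZ||QV|), giving 44.36°.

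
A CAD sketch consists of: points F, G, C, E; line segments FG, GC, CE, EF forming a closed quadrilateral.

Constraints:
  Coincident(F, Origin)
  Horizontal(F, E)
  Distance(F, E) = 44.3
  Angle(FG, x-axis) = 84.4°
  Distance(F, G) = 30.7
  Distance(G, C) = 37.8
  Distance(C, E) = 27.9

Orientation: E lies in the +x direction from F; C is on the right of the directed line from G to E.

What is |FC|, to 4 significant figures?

17.42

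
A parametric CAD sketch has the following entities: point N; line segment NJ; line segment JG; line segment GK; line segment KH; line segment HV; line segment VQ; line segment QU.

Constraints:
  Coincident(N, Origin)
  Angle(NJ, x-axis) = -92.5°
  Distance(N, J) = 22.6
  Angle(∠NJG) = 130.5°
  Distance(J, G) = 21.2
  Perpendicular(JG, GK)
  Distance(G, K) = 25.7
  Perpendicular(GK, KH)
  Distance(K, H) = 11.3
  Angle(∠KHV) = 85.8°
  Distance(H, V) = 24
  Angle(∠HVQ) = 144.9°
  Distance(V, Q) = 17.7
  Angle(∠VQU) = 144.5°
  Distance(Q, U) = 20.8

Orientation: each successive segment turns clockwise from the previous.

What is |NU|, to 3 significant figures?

67.2

∠HVQ = 144.9° gives VQ at -91.3° from the x-axis; with |VQ| = 17.7, Q = (-11.7, -46.1). ∠VQU = 144.5° gives QU at -127° from the x-axis; with |QU| = 20.8, U = (-24.1, -62.7). Then |NU| = |U − N| = 67.2.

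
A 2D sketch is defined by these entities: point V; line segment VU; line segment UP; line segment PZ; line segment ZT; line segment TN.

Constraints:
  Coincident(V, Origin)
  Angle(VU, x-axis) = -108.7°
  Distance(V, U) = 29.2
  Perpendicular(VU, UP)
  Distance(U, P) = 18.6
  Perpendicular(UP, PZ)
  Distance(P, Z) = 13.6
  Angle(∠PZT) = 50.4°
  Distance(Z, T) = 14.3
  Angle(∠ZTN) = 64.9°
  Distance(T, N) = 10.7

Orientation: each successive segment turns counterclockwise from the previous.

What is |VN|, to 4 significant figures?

33.99

∠PZT = 50.4° gives ZT at -159.1° from the x-axis; with |ZT| = 14.3, T = (-0.7426, -25.84). ∠ZTN = 64.9° gives TN at -44.00° from the x-axis; with |TN| = 10.7, N = (6.954, -33.27). Then |VN| = |N − V| = 33.99.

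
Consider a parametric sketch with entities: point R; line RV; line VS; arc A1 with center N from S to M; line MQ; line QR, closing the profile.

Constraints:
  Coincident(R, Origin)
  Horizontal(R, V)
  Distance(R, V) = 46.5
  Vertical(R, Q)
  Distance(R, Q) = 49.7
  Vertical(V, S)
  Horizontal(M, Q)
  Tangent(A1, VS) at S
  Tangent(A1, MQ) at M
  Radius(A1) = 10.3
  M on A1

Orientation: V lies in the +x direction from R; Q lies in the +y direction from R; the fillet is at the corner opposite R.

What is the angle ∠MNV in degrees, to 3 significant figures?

165°

R is at the origin; R and V share the same y with |RV| = 46.5 and V on the +x side, so V = (46.5, 0.00). R and Q share the same x with |RQ| = 49.7 and Q on the +y side, so Q = (0.00, 49.7). The virtual corner opposite R is at (46.5, 49.7). Tangency of A1 to VS means the radius NS is perpendicular to VS and the tangent condition forces NM to be normal to MQ, with radius 10.3, so the center N sits 10.3 in from both sides at N = (36.2, 39.4). That places the tangent points at S = (46.5, 39.4) on VS and M = (36.2, 49.7) on MQ. Then cos ∠MNV = NM·NV / (|NM||NV|), giving 165°.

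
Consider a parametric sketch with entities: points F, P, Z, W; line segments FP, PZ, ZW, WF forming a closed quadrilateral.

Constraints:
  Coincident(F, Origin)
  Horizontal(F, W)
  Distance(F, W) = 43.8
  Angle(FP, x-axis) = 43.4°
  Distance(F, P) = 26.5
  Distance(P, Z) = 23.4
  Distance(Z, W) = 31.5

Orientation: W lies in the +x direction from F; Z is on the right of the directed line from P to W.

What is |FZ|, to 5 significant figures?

13.273

Checks: |PZ| = 23.40 ✓; |ZW| = 31.50 ✓.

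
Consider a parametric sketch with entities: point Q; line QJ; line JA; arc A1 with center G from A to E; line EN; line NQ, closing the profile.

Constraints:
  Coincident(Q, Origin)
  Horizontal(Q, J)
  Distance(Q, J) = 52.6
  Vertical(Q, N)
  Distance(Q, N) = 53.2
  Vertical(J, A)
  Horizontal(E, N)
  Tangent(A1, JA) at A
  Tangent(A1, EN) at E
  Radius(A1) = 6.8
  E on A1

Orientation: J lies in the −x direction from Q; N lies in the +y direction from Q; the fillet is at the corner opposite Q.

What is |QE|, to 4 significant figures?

70.20

The virtual corner opposite Q is at (-52.60, 53.20). Tangency of A1 to JA means the radius GA is perpendicular to JA and tangency of A1 to EN means the radius GE is perpendicular to EN, with radius 6.8, so the center G sits 6.8 in from both sides at G = (-45.80, 46.40). That places the tangent points at A = (-52.60, 46.40) on JA and E = (-45.80, 53.20) on EN. Then |QE| = |E − Q| = 70.20.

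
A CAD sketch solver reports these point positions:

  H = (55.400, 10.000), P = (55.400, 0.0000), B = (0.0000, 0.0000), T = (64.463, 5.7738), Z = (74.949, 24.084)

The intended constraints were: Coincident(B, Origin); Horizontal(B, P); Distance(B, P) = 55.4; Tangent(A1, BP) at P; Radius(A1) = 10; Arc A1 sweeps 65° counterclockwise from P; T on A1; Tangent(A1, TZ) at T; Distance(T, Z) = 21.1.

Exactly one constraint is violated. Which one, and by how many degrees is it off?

Tangent(A1, TZ) at T — off by 4.80°.

B = (0.00, 0.00) ✓; B.y = 0.00, P.y = 0.00 ✓; |BP| = 55.40 ✓; ∠(HP, PB) = 90.00° ✓; |HP| = 10.00 ✓; bearing(H→T) − bearing(H→P) = 65.00° ✓; |HT| = 10.00 ✓; ∠(HT, TZ) = 94.80° ✗; |TZ| = 21.10 ✓.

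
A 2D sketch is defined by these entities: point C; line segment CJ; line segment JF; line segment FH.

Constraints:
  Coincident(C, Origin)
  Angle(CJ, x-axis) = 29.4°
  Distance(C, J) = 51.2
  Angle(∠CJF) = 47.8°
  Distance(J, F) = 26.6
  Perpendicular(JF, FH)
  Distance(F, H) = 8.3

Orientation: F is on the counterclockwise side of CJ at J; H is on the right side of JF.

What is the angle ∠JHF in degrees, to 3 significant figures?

72.7°

C is at the origin; CJ runs at 29.4° with length 51.2, so J = 51.2·(cos 29.4°, sin 29.4°) = (44.6, 25.1). ∠CJF = 47.8°, so JF runs at 29.4° + (180° − 47.8°) = 162° from the x-axis; with |JF| = 26.6, F = J + 26.6·(cos 162°, sin 162°) = (19.4, 33.5). JF ⟂ FH; with |FH| = 8.3 on the right of JF, H = F + 8.3·(0.316, 0.949) = (22.0, 41.4). Then cos ∠JHF = HJ·HF / (|HJ||HF|), giving 72.7°.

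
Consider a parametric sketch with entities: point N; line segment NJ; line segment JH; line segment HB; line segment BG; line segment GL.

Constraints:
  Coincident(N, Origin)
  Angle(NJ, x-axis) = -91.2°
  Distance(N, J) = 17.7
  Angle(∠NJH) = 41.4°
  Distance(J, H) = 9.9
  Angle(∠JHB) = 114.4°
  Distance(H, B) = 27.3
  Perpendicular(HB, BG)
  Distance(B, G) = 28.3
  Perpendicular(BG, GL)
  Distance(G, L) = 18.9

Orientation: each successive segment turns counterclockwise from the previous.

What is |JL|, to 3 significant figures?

23.0

N is at the origin; NJ runs at -91.2° with length 17.7, so J = (-0.371, -17.7). ∠NJH = 41.4° gives JH at 47.4° from the x-axis; with |JH| = 9.9, H = (6.33, -10.4). ∠JHB = 114.4° gives HB at 113° from the x-axis; with |HB| = 27.3, B = (-4.34, 14.7). HB is perpendicular to BG, so BG runs at -157°; with |BG| = 28.3, G = (-30.4, 3.66). The perpendicularity gives GL at right angles to BG, so GL runs at -67.0°; with |GL| = 18.9, L = (-23.0, -13.7). Then |JL| = |L − J| = 23.0.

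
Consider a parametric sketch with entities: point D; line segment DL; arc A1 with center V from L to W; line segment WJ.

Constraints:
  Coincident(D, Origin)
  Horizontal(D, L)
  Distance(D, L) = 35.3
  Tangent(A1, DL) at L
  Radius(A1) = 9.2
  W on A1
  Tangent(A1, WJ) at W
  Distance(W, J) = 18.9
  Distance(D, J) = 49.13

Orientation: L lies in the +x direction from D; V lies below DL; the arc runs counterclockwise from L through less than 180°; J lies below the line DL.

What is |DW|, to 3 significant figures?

31.5

Checks: |VW| = 9.200 ✓; ∠(VW, WJ) = 90.00° ✓; |WJ| = 18.90 ✓; |DJ| = 49.13 ✓.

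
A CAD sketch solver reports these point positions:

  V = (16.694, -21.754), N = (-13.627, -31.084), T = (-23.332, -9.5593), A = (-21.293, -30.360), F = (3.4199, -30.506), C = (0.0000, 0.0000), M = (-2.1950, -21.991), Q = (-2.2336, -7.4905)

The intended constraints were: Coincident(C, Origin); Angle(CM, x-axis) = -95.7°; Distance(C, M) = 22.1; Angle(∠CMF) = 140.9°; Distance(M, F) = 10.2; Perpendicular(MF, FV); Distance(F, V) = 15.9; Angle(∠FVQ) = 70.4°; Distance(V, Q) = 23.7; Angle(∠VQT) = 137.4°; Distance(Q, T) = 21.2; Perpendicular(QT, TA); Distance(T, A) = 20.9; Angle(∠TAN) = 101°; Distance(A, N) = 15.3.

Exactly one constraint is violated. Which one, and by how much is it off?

Distance(A, N) = 15.3 — off by 7.60.

C = (0.00, 0.00) ✓; CM at -95.70° ✓; |CM| = 22.10 ✓; ∠CMF = 140.9° ✓; |MF| = 10.20 ✓; ∠(MF, FV) = 90.00° ✓; |FV| = 15.90 ✓; ∠FVQ = 70.40° ✓; |VQ| = 23.70 ✓; ∠VQT = 137.4° ✓; |QT| = 21.20 ✓; ∠(QT, TA) = 90.00° ✓; |TA| = 20.90 ✓; ∠TAN = 101.0° ✓; |AN| = 7.700 ✗.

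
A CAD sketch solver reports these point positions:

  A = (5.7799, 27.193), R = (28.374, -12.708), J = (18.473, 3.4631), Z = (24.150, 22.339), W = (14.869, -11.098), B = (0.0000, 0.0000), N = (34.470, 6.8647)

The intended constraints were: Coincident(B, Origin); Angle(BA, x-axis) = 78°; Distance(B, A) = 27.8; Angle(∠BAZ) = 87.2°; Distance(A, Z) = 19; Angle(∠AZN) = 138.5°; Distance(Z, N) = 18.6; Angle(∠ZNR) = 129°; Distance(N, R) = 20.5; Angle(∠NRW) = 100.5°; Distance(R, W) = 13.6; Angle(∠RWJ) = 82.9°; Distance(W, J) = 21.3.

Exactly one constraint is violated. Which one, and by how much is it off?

Distance(W, J) = 21.3 — off by 6.30.

B = (0.00, 0.00) ✓; BA at 78.00° ✓; |BA| = 27.80 ✓; ∠BAZ = 87.20° ✓; |AZ| = 19.00 ✓; ∠AZN = 138.5° ✓; |ZN| = 18.60 ✓; ∠ZNR = 129.0° ✓; |NR| = 20.50 ✓; ∠NRW = 100.5° ✓; |RW| = 13.60 ✓; ∠RWJ = 82.90° ✓; |WJ| = 15.00 ✗.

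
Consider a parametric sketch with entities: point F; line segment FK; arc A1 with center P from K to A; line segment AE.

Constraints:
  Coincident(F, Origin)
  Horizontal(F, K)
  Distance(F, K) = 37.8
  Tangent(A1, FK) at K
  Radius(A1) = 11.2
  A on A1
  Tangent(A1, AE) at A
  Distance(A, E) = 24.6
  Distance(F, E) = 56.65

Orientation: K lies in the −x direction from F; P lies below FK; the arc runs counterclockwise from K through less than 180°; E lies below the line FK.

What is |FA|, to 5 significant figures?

50.622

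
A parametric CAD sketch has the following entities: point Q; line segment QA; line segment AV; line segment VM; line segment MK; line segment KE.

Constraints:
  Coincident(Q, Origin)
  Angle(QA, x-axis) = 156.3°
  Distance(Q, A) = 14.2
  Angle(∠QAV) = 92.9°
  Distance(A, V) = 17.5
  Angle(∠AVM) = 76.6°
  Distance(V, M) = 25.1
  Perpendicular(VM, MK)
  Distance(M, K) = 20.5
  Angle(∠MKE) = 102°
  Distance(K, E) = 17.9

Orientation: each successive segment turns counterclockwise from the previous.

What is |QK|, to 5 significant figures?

9.3237

∠AVM = 76.6° gives VM at -13.200° from the x-axis; with |VM| = 25.1, M = (3.5986, -15.672). VM is perpendicular to MK, so MK runs at 76.800°; with |MK| = 20.5, K = (8.2798, 4.2867). Then |QK| = |K − Q| = 9.3237.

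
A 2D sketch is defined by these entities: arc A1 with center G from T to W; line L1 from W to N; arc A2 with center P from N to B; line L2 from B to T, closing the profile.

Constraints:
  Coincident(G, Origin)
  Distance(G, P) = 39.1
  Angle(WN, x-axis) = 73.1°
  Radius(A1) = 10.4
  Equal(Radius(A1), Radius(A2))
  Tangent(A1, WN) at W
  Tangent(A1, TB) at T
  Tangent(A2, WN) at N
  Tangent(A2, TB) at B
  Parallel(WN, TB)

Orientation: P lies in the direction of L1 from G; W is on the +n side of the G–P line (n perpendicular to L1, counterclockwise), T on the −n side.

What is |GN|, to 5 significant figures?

40.459

The slot axis is L1's direction at 73.1°, so u = (cos 73.1°, sin 73.1°) = (0.29070, 0.95681) and n = (−sin 73.1°, cos 73.1°) = (-0.95681, 0.29070). G is at the origin and P lies 39.1 along u from G, so P = 39.1·u = (11.366, 37.411). Tangency of A1 to both parallel lines with radius 10.4 puts W and T at G ± 10.4·n: W = (-9.9509, 3.0233), T = (9.9509, -3.0233). Equal radii place N and B the same way about P: N = P + 10.4·n = (1.4156, 40.435), B = P − 10.4·n = (21.317, 34.388). Then |GN| = |N − G| = 40.459.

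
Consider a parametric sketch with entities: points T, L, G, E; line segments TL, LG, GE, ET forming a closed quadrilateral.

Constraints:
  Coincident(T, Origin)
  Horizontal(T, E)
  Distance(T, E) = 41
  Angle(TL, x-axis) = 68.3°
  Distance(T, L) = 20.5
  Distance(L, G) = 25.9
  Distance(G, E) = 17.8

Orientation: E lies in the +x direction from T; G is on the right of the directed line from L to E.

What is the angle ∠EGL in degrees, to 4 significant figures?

122.3°

Checks: |LG| = 25.90 ✓; |GE| = 17.80 ✓.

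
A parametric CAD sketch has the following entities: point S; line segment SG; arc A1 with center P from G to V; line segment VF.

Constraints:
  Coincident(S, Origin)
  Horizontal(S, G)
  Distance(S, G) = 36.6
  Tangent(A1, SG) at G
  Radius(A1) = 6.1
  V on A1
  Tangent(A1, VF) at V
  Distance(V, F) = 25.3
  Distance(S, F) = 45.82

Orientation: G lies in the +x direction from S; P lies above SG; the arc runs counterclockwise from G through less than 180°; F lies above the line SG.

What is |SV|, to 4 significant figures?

43.09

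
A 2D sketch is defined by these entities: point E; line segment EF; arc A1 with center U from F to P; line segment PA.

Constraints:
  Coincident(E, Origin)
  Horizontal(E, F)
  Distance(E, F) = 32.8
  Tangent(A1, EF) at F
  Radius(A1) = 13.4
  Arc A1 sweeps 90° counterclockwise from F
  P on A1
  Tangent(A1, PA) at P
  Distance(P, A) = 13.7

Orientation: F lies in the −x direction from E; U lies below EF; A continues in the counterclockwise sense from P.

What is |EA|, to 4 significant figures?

53.56

E is at the origin; E and F share the same y with |EF| = 32.8 and F on the −x side, so F = (-32.80, 0.000). Tangency of A1 to EF means the radius UF is perpendicular to EF, so U = F + (0, -13.4) = (-32.80, -13.40). On A1, F sits at bearing 90° from U; a 90° counterclockwise sweep puts P at bearing 180°, so P = U + 13.4·(cos 180°, sin 180°) = (-46.20, -13.40). The tangent condition forces UP to be normal to PA, so PA runs along (−sin 180°, cos 180°); with |PA| = 13.7, A = (-46.20, -27.10). Then |EA| = |A − E| = 53.56.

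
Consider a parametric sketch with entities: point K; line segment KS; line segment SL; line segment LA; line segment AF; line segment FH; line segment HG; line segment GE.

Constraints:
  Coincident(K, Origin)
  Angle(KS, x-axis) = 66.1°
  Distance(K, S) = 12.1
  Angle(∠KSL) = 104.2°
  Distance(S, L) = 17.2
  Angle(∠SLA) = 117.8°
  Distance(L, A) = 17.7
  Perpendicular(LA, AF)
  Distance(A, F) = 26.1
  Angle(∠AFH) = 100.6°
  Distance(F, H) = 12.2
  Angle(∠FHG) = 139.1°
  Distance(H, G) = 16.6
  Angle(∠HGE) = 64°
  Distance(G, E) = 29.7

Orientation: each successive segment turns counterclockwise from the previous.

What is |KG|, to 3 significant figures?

10.2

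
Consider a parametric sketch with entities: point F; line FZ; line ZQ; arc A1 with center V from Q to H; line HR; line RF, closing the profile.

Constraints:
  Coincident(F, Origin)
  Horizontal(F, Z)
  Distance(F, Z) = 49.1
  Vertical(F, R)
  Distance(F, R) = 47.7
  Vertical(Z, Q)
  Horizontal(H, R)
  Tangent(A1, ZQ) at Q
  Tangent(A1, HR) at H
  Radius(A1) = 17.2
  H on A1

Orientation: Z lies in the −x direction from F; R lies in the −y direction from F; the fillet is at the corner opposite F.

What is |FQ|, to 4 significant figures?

57.80

F is at the origin; FZ is horizontal with |FZ| = 49.1 and Z on the −x side, so Z = (-49.10, 0.000). FR is vertical with |FR| = 47.7 and R on the −y side, so R = (0.000, -47.70). The virtual corner opposite F is at (-49.10, -47.70). Since A1 is tangent to ZQ there, VQ ⟂ ZQ and since A1 is tangent to HR there, VH ⟂ HR, with radius 17.2, so the center V sits 17.2 in from both sides at V = (-31.90, -30.50). That places the tangent points at Q = (-49.10, -30.50) on ZQ and H = (-31.90, -47.70) on HR. Then |FQ| = |Q − F| = 57.80.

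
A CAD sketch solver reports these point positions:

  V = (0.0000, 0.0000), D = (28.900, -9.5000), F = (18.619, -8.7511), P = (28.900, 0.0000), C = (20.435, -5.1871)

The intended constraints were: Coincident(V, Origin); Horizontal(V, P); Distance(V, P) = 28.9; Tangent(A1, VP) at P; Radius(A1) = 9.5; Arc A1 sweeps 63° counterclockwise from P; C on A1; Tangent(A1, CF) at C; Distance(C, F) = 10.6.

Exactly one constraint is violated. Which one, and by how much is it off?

Distance(C, F) = 10.6 — off by 6.60.

V = (0.00, 0.00) ✓; V.y = 0.00, P.y = 0.00 ✓; |VP| = 28.90 ✓; ∠(DP, PV) = 90.00° ✓; |DP| = 9.500 ✓; bearing(D→C) − bearing(D→P) = 63.00° ✓; |DC| = 9.500 ✓; ∠(DC, CF) = 90.00° ✓; |CF| = 4.000 ✗.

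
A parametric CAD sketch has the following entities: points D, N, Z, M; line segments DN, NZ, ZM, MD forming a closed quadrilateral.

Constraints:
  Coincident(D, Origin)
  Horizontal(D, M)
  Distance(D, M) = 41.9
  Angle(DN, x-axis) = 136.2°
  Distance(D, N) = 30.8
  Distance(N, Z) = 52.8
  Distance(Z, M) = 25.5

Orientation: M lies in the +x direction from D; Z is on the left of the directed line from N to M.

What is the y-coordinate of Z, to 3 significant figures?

22.8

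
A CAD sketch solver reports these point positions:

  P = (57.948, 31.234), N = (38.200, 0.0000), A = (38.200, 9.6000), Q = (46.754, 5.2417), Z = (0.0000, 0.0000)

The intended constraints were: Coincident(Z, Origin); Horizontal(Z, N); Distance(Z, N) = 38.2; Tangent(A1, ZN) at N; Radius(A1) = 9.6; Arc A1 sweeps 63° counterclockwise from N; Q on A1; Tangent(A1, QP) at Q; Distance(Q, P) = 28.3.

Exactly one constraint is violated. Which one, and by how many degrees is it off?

Tangent(A1, QP) at Q — off by 3.70°.

Z = (0.00, 0.00) ✓; Z.y = 0.00, N.y = 0.00 ✓; |ZN| = 38.20 ✓; ∠(AN, NZ) = 90.00° ✓; |AN| = 9.600 ✓; bearing(A→Q) − bearing(A→N) = 63.00° ✓; |AQ| = 9.600 ✓; ∠(AQ, QP) = 86.30° ✗; |QP| = 28.30 ✓.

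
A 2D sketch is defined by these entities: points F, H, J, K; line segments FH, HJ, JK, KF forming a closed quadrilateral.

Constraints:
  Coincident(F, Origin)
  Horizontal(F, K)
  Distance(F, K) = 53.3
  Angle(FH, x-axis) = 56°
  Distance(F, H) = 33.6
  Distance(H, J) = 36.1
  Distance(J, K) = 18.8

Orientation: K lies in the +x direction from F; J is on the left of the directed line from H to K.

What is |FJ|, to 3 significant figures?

56.9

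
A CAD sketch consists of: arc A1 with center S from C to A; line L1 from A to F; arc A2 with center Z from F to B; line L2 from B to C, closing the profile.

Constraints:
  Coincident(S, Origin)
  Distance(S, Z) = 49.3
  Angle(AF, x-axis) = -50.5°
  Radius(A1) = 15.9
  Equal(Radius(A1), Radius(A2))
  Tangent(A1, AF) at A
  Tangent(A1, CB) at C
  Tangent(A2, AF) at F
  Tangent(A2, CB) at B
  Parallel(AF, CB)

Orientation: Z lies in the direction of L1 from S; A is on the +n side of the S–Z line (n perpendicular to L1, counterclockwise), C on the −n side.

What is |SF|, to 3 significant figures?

51.8

Tangency of A1 to both parallel lines with radius 15.9 puts A and C at S ± 15.9·n: A = (12.3, 10.1), C = (-12.3, -10.1). Equal radii place F and B the same way about Z: F = Z + 15.9·n = (43.6, -27.9), B = Z − 15.9·n = (19.1, -48.2). Then |SF| = |F − S| = 51.8.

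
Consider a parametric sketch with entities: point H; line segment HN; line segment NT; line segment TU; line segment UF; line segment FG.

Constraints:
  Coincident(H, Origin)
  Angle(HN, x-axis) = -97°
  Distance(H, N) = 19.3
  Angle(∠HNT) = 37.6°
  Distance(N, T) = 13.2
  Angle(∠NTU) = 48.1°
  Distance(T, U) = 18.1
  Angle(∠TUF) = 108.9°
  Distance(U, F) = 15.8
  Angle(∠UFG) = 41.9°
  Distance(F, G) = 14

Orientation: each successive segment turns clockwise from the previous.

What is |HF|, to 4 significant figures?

29.07

H is at the origin; HN runs at -97.0° with length 19.3, so N = (-2.352, -19.16). ∠HNT = 37.6° gives NT at 120.6° from the x-axis; with |NT| = 13.2, T = (-9.071, -7.794). ∠NTU = 48.1° gives TU at -11.30° from the x-axis; with |TU| = 18.1, U = (8.678, -11.34). ∠TUF = 108.9° gives UF at -82.40° from the x-axis; with |UF| = 15.8, F = (10.77, -27.00). Then |HF| = |F − H| = 29.07.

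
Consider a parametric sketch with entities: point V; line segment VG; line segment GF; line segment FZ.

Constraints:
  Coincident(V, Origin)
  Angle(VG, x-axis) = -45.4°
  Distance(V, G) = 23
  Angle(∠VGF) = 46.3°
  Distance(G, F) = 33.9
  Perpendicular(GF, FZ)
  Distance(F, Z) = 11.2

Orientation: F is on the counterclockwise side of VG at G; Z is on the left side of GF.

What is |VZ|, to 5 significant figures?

18.810

∠VGF = 46.3°, so GF runs at -45.4° + (180° − 46.3°) = 88.300° from the x-axis; with |GF| = 33.9, F = G + 33.9·(cos 88.300°, sin 88.300°) = (17.155, 17.508). The perpendicularity gives FZ at right angles to GF; with |FZ| = 11.2 on the left of GF, Z = F + 11.2·(-0.99956, 0.029666) = (5.9601, 17.841). Then |VZ| = |Z − V| = 18.810.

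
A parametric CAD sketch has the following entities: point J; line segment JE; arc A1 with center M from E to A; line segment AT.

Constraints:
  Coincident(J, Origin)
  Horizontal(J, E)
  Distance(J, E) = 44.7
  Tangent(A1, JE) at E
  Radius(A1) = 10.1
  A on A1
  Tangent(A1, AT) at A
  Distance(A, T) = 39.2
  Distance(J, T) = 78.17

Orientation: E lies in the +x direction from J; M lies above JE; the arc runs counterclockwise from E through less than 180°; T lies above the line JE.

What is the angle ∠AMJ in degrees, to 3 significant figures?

155°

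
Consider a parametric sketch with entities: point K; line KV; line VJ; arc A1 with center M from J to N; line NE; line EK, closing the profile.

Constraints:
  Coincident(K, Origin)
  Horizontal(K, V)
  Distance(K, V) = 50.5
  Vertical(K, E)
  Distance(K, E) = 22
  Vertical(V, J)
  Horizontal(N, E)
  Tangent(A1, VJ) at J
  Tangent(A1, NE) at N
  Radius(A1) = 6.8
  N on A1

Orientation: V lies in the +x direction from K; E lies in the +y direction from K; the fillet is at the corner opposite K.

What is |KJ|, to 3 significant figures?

52.7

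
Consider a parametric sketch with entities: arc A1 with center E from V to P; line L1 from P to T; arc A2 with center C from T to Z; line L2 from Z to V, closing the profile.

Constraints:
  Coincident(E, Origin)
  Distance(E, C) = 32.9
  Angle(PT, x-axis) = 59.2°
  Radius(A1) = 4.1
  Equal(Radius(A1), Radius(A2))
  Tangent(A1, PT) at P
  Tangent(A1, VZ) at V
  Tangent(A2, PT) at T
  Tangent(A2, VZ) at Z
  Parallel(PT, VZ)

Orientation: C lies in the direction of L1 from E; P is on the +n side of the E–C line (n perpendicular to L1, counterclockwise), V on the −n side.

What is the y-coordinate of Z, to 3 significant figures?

26.2

The slot axis is L1's direction at 59.2°, so u = (cos 59.2°, sin 59.2°) = (0.512, 0.859) and n = (−sin 59.2°, cos 59.2°) = (-0.859, 0.512). E is at the origin and C lies 32.9 along u from E, so C = 32.9·u = (16.8, 28.3). Tangency of A1 to both parallel lines with radius 4.1 puts P and V at E ± 4.1·n: P = (-3.52, 2.10), V = (3.52, -2.10). Equal radii place T and Z the same way about C: T = C + 4.1·n = (13.3, 30.4), Z = C − 4.1·n = (20.4, 26.2). So Z.y = 26.2.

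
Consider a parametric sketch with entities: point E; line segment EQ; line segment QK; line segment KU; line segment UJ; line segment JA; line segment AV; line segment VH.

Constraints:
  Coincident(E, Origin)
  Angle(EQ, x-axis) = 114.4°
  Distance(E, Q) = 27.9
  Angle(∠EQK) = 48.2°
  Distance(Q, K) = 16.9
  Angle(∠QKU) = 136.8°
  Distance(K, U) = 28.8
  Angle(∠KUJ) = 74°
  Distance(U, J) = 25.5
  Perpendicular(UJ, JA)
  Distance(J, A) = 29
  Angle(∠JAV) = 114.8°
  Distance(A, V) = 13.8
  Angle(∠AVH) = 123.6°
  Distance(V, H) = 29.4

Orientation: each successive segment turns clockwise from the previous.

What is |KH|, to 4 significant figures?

21.66

E is at the origin; EQ runs at 114.4° with length 27.9, so Q = (-11.53, 25.41). ∠EQK = 48.2° gives QK at -17.40° from the x-axis; with |QK| = 16.9, K = (4.601, 20.35). ∠QKU = 136.8° gives KU at -60.60° from the x-axis; with |KU| = 28.8, U = (18.74, -4.737). ∠KUJ = 74.0° gives UJ at -166.6° from the x-axis; with |UJ| = 25.5, J = (-6.067, -10.65). UJ ⟂ JA, so JA runs at 103.4°; with |JA| = 29.0, A = (-12.79, 17.56). ∠JAV = 114.8° gives AV at 38.20° from the x-axis; with |AV| = 13.8, V = (-1.943, 26.10). ∠AVH = 123.6° gives VH at -18.20° from the x-axis; with |VH| = 29.4, H = (25.99, 16.92). Then |KH| = |H − K| = 21.66.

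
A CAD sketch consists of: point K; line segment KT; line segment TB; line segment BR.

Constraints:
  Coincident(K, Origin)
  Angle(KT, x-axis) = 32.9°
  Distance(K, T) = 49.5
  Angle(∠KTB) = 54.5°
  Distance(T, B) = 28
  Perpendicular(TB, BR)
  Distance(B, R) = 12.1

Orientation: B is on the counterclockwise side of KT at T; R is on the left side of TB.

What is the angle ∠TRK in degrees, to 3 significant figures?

115°

∠KTB = 54.5°, so TB runs at 32.9° + (180° − 54.5°) = 158° from the x-axis; with |TB| = 28.0, B = T + 28.0·(cos 158°, sin 158°) = (15.5, 37.2). TB is perpendicular to BR; with |BR| = 12.1 on the left of TB, R = B + 12.1·(-0.368, -0.930) = (11.1, 25.9). Then cos ∠TRK = RT·RK / (|RT||RK|), giving 115°.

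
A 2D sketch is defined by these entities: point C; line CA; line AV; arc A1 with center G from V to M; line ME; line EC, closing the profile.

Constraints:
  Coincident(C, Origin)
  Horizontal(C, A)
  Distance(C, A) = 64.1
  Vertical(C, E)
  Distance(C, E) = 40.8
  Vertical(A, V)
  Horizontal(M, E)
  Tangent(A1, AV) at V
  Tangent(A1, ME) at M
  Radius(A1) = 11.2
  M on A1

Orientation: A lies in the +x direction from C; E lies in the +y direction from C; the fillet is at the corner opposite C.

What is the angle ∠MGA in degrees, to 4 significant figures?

159.3°

C is at the origin; C and A share the same y with |CA| = 64.1 and A on the +x side, so A = (64.10, 0.000). C and E share the same x with |CE| = 40.8 and E on the +y side, so E = (0.000, 40.80). The virtual corner opposite C is at (64.10, 40.80). Since A1 is tangent to AV there, GV ⟂ AV and since A1 is tangent to ME there, GM ⟂ ME, with radius 11.2, so the center G sits 11.2 in from both sides at G = (52.90, 29.60). That places the tangent points at V = (64.10, 29.60) on AV and M = (52.90, 40.80) on ME. Then cos ∠MGA = GM·GA / (|GM||GA|), giving 159.3°.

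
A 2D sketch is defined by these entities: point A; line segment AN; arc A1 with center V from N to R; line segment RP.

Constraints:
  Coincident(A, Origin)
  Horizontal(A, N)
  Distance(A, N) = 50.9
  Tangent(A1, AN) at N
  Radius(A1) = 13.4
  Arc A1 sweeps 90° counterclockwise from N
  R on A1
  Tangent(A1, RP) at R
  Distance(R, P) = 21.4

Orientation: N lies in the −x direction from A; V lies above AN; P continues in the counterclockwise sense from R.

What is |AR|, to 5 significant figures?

39.822

Since A1 is tangent to AN there, VN ⟂ AN, so V = N + (0, 13.4) = (-50.900, 13.400). On A1, N sits at bearing -90° from V; a 90° counterclockwise sweep puts R at bearing 0°, so R = V + 13.4·(cos 0°, sin 0°) = (-37.500, 13.400). Then |AR| = |R − A| = 39.822.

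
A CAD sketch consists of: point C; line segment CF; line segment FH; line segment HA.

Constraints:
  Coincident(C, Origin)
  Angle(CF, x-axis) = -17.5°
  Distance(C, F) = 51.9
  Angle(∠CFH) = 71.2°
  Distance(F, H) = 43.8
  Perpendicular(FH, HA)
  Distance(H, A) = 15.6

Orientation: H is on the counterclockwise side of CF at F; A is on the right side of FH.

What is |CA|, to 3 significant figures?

70.2

C is at the origin; CF runs at -17.5° with length 51.9, so F = 51.9·(cos -17.5°, sin -17.5°) = (49.5, -15.6). ∠CFH = 71.2°, so FH runs at -17.5° + (180° − 71.2°) = 91.3° from the x-axis; with |FH| = 43.8, H = F + 43.8·(cos 91.3°, sin 91.3°) = (48.5, 28.2). The perpendicularity gives HA at right angles to FH; with |HA| = 15.6 on the right of FH, A = H + 15.6·(1.00, 0.0227) = (64.1, 28.5). Then |CA| = |A − C| = 70.2.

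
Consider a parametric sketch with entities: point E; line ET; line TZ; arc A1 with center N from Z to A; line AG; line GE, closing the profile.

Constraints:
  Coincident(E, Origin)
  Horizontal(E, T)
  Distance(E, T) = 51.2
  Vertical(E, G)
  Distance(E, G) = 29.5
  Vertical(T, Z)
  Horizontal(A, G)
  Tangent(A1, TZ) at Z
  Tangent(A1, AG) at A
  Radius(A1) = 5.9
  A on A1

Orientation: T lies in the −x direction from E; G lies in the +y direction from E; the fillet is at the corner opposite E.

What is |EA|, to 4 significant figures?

54.06

E is at the origin; E and T share the same y with |ET| = 51.2 and T on the −x side, so T = (-51.20, 0.000). E and G share the same x with |EG| = 29.5 and G on the +y side, so G = (0.000, 29.50). The virtual corner opposite E is at (-51.20, 29.50). The tangent condition forces NZ to be normal to TZ and the tangent condition forces NA to be normal to AG, with radius 5.9, so the center N sits 5.9 in from both sides at N = (-45.30, 23.60). That places the tangent points at Z = (-51.20, 23.60) on TZ and A = (-45.30, 29.50) on AG. Then |EA| = |A − E| = 54.06.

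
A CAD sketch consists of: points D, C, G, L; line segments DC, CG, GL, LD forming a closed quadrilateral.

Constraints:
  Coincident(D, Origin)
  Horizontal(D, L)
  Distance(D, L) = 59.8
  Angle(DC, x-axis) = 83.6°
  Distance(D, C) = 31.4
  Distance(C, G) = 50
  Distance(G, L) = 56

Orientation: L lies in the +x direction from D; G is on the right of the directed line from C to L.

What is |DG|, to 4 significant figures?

19.94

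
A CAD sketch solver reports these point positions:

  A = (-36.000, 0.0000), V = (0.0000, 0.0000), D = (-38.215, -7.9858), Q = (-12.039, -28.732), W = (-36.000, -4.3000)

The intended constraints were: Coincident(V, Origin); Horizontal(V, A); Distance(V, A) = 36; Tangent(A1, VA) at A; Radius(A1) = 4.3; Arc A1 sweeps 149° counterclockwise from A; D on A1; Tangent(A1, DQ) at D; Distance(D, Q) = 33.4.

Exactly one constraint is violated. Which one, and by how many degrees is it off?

Tangent(A1, DQ) at D — off by 7.40°.

V = (0.00, 0.00) ✓; V.y = 0.00, A.y = 0.00 ✓; |VA| = 36.00 ✓; ∠(WA, AV) = 90.00° ✓; |WA| = 4.300 ✓; bearing(W→D) − bearing(W→A) = 149.0° ✓; |WD| = 4.300 ✓; ∠(WD, DQ) = 97.40° ✗; |DQ| = 33.40 ✓.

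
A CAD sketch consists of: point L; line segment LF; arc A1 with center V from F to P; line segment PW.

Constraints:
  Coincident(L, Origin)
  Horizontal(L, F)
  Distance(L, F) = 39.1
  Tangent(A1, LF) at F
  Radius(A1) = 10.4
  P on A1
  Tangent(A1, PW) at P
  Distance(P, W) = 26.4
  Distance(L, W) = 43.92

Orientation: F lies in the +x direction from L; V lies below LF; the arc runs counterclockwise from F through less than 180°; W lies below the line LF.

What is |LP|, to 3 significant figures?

30.2

Checks: |VP| = 10.40 ✓; ∠(VP, PW) = 90.00° ✓; |PW| = 26.40 ✓; |LW| = 43.92 ✓.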